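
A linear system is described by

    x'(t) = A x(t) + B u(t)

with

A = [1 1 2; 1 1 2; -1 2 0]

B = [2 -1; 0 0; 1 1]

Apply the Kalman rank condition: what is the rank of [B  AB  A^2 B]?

AB = [[4, 1], [4, 1], [-2, 1]]
A^2B = [[4, 4], [4, 4], [4, 1]]
Controllability matrix C = [B  AB  A^2B] = [[2, -1, 4, 1, 4, 4], [0, 0, 4, 1, 4, 4], [1, 1, -2, 1, 4, 1]]
Take the 3×3 submatrix of C formed by columns 1, 2, 3: [[2, -1, 4], [0, 0, 4], [1, 1, -2]]. Its determinant is 2·(0·(-2) - 4·1) - (-1)·(0·(-2) - 4·1) + 4·(0·1 - 0·1) = 2·(-4) - (-1)·(-4) + 4·0 = -12 ≠ 0.
So rank(C) ≥ 3; since C has 3 rows, rank(C) = 3.
rank(C) = 3 = n, so the pair (A, B) is completely controllable.

3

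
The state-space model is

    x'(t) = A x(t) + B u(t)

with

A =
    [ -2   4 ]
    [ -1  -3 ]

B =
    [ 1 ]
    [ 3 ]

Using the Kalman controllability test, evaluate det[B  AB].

AB = [[10], [-10]]
Controllability matrix C = [B  AB] = [[1, 10], [3, -10]]
det(C) = 1·(-10) - 10·3 = -10 - 30 = -40
Since det(C) ≠ 0, rank(C) = 2 and the system is completely controllable.

-40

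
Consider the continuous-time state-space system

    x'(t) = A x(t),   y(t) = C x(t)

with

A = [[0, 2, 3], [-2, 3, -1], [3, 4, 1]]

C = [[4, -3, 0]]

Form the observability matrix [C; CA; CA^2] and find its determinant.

-5779

CA = [[6, -1, 15]]
CA^2 = [[47, 69, 34]]
Observability matrix O = [C; CA; CA^2] = [[4, -3, 0], [6, -1, 15], [47, 69, 34]]
Expanding along the first row, det(O) = 4·((-1)·34 - 15·69) - (-3)·(6·34 - 15·47) + 0·(6·69 - (-1)·47) = 4·(-1069) - (-3)·(-501) + 0·461 = -5779
Since det(O) ≠ 0, rank(O) = 3 and the system is completely observable.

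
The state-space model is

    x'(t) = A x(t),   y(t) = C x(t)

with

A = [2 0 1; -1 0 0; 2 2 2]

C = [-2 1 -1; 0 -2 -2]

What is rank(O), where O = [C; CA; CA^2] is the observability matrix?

CA = [[-7, -2, -4], [-2, -4, -4]]
CA^2 = [[-20, -8, -15], [-8, -8, -10]]
Observability matrix O = [C; CA; CA^2] = [[-2, 1, -1], [0, -2, -2], [-7, -2, -4], [-2, -4, -4], [-20, -8, -15], [-8, -8, -10]]
Take the 3×3 submatrix of O formed by rows 1, 2, 3: [[-2, 1, -1], [0, -2, -2], [-7, -2, -4]]. Its determinant is (-2)·((-2)·(-4) - (-2)·(-2)) - 1·(0·(-4) - (-2)·(-7)) + (-1)·(0·(-2) - (-2)·(-7)) = (-2)·4 - 1·(-14) + (-1)·(-14) = 20 ≠ 0.
So rank(O) ≥ 3; since O has 3 columns, rank(O) = 3.
rank(O) = 3 = n, so the pair (A, C) is completely observable.

3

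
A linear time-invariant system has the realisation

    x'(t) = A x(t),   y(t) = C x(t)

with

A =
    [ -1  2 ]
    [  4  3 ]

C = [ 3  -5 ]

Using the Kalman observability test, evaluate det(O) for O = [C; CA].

-142

CA = [[-23, -9]]
Observability matrix O = [C; CA] = [[3, -5], [-23, -9]]
det(O) = 3·(-9) - (-5)·(-23) = -27 - 115 = -142
Since det(O) ≠ 0, rank(O) = 2 and the system is completely observable.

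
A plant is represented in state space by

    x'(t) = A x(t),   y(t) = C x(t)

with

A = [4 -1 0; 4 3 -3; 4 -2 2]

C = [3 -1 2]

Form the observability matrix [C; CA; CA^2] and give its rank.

CA = [[16, -10, 7]]
CA^2 = [[52, -60, 44]]
Observability matrix O = [C; CA; CA^2] = [[3, -1, 2], [16, -10, 7], [52, -60, 44]]
det(O) = 3·((-10)·44 - 7·(-60)) - (-1)·(16·44 - 7·52) + 2·(16·(-60) - (-10)·52) = 3·(-20) - (-1)·340 + 2·(-440) = -600 ≠ 0, so rank(O) = 3.
rank(O) = 3 = n, so the pair (A, C) is completely observable.

3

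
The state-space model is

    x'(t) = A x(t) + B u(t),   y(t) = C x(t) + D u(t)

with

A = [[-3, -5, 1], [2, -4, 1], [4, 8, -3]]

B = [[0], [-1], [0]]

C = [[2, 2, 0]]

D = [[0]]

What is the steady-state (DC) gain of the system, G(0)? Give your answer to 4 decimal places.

G(0) = C(-A)^{-1}B + D = -C A^{-1} B + D.
det A = -30, so A^{-1} = (1/-30)·adj(A) = [[-2/15, 7/30, 1/30], [-1/3, -1/6, -1/6], [-16/15, -2/15, -11/15]]
A^{-1} B = [-7/30, 1/6, 2/15]^T
C A^{-1} B = -2/15
G(0) = D - C A^{-1} B = 0 - (-2/15) = 2/15 ≈ 0.1333

0.1333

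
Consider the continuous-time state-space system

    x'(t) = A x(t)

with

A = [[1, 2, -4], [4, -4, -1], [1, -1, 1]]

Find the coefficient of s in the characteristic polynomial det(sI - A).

-12

Expand det(sI - A) for the 3×3 matrix.
p(s) = s^3 + 2s^2 - 12s + 15.
(Check: constant term = det(-A) = (-1)^3 det A = 15; coefficient of s^2 = -tr A = 2.)
The coefficient of s is -12.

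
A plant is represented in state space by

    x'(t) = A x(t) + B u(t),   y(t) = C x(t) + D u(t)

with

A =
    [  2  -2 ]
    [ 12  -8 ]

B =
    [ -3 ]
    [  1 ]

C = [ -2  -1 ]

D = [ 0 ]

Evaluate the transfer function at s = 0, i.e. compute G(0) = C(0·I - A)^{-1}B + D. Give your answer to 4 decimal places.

G(0) = C(-A)^{-1}B + D = -C A^{-1} B + D.
det A = 8, so A^{-1} = (1/8)·adj(A) = [[-1, 1/4], [-3/2, 1/4]]
A^{-1} B = [13/4, 19/4]^T
C A^{-1} B = -45/4
G(0) = D - C A^{-1} B = 0 - (-45/4) = 45/4 ≈ 11.2500

11.2500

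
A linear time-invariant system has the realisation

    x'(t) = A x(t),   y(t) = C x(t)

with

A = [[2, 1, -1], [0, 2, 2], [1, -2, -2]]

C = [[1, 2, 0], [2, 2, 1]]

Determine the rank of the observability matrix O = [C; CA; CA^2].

CA = [[2, 5, 3], [5, 4, 0]]
CA^2 = [[7, 6, 2], [10, 13, 3]]
Observability matrix O = [C; CA; CA^2] = [[1, 2, 0], [2, 2, 1], [2, 5, 3], [5, 4, 0], [7, 6, 2], [10, 13, 3]]
Take the 3×3 submatrix of O formed by rows 1, 2, 3: [[1, 2, 0], [2, 2, 1], [2, 5, 3]]. Its determinant is 1·(2·3 - 1·5) - 2·(2·3 - 1·2) + 0·(2·5 - 2·2) = 1·1 - 2·4 + 0·6 = -7 ≠ 0.
So rank(O) ≥ 3; since O has 3 columns, rank(O) = 3.
rank(O) = 3 = n, so the pair (A, C) is completely observable.

3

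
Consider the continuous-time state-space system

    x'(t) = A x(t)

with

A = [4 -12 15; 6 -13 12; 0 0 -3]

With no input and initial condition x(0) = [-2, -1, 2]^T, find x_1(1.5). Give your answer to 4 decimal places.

det(sI - A) = s^3 - (tr A)s^2 + (M11 + M22 + M33)s - det A, where Mii is the 2×2 principal minor of A obtained by deleting row i and column i.
tr A = 4 + (-13) + (-3) = -12; M11 = (-13)·(-3) - 12·0 = 39 - 0 = 39; M22 = 4·(-3) - 15·0 = -12 - 0 = -12; M33 = 4·(-13) - (-12)·6 = -52 - (-72) = 20; sum of minors = 47.
det A = 4·((-13)·(-3) - 12·0) - (-12)·(6·(-3) - 12·0) + 15·(6·0 - (-13)·0) = 4·39 - (-12)·(-18) + 15·0 = -60.
So p(s) = det(sI - A) = s^3 + 12s^2 + 47s + 60.
Rational-root test: any integer root divides 60. Testing small divisors, s = -3 works: p(-3) = -27 + 108 + (-141) + 60 = 0, so (s + 3) is a factor.
Dividing, p(s) = (s + 3)(s^2 + 9s + 20).
Factor s^2 + 9s + 20: two numbers with sum -9 and product 20 are -4 and -5, so s^2 + 9s + 20 = (s + 4)(s + 5).
Hence p(s) = (s + 3) (s + 4) (s + 5), with roots -5, -4, -3.
The eigenvalues -5, -4, -3 are distinct and real, so A is diagonalisable and x(t) = e^{At} x(0) = V diag(e^{λ_i t}) V^{-1} x(0), where the columns of V are the eigenvectors.
λ = -5: A - (-5)I = [[9, -12, 15], [6, -8, 12], [0, 0, 2]]. v must be orthogonal to every row; (row 1) × (row 2) = [-24, -18, 0], so take v_1 = [4, 3, 0]^T.
λ = -4: A - (-4)I = [[8, -12, 15], [6, -9, 12], [0, 0, 1]]. v must be orthogonal to every row; (row 1) × (row 2) = [-9, -6, 0], so take v_2 = [3, 2, 0]^T.
λ = -3: A - (-3)I = [[7, -12, 15], [6, -10, 12], [0, 0, 0]]. v must be orthogonal to every row; (row 1) × (row 2) = [6, 6, 2], so take v_3 = [3, 3, 1]^T.
V = [v_1 v_2 v_3] = [[4, 3, 3], [3, 2, 3], [0, 0, 1]] has det V = -1, so V^{-1} = adj(V)/det V = [[-2, 3, -3], [3, -4, 3], [0, 0, 1]].
Modal coordinates z(0) = V^{-1} x(0): (-2)·(-2) + 3·(-1) + (-3)·2 = -5; 3·(-2) + (-4)·(-1) + 3·2 = 4; 0·(-2) + 0·(-1) + 1·2 = 2; so z(0) = [-5, 4, 2]^T.
x_1(t) = Σ_i (v_i)_1 · z_i(0) · e^{λ_i t} (row 1 of V times the modal terms).
x_1(1.5) = 4·(-5)·e^{-5·1.5} + 3·4·e^{-4·1.5} + 3·2·e^{-3·1.5} = (-20)·0.000553 + 12·0.002479 + 6·0.011109 = 0.0853.

0.0853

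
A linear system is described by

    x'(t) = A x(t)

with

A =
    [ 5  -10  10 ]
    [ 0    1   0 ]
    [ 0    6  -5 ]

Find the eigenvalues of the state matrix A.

det(sI - A) = s^3 - (tr A)s^2 + (M11 + M22 + M33)s - det A, where Mii is the 2×2 principal minor of A obtained by deleting row i and column i.
tr A = 5 + 1 + (-5) = 1; M11 = 1·(-5) - 0·6 = -5 - 0 = -5; M22 = 5·(-5) - 10·0 = -25 - 0 = -25; M33 = 5·1 - (-10)·0 = 5 - 0 = 5; sum of minors = -25.
det A = 5·(1·(-5) - 0·6) - (-10)·(0·(-5) - 0·0) + 10·(0·6 - 1·0) = 5·(-5) - (-10)·0 + 10·0 = -25.
So p(s) = det(sI - A) = s^3 - s^2 - 25s + 25.
Rational-root test: any integer root divides 25. Testing small divisors, s = 1 works: p(1) = 1 + (-1) + (-25) + 25 = 0, so (s - 1) is a factor.
Dividing, p(s) = (s - 1)(s^2 - 25).
Factor s^2 - 25: two numbers with sum 0 and product -25 are 5 and -5, so s^2 - 25 = (s - 5)(s + 5).
Hence p(s) = (s - 5) (s - 1) (s + 5), with roots -5, 1, 5.
At least one eigenvalue has non-negative real part, so the system is not asymptotically stable.

-5, 1, 5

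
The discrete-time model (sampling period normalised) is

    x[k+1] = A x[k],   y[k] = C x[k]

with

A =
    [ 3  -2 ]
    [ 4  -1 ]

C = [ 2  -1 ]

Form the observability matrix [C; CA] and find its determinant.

CA = [[2, -3]]
Observability matrix O = [C; CA] = [[2, -1], [2, -3]]
det(O) = 2·(-3) - (-1)·2 = -6 - (-2) = -4
Since det(O) ≠ 0, rank(O) = 2 and the system is completely observable.

-4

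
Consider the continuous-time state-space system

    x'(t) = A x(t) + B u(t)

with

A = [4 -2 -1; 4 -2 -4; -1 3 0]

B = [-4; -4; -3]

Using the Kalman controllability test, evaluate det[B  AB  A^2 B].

AB = [[-5], [4], [-8]]
A^2B = [[-20], [4], [17]]
Controllability matrix C = [B  AB  A^2B] = [[-4, -5, -20], [-4, 4, 4], [-3, -8, 17]]
Expanding along the first row, det(C) = (-4)·(4·17 - 4·(-8)) - (-5)·((-4)·17 - 4·(-3)) + (-20)·((-4)·(-8) - 4·(-3)) = (-4)·100 - (-5)·(-56) + (-20)·44 = -1560
Since det(C) ≠ 0, rank(C) = 3 and the system is completely controllable.

-1560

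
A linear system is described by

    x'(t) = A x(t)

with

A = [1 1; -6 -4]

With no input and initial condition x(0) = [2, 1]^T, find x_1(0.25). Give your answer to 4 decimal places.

2.4190

det(sI - A) = s^2 - (tr A)s + det A, with tr A = 1 + (-4) = -3 and det A = 1·(-4) - 1·(-6) = -4 - (-6) = 2.
So p(s) = det(sI - A) = s^2 + 3s + 2.
Factor s^2 + 3s + 2: two numbers with sum -3 and product 2 are -1 and -2, so s^2 + 3s + 2 = (s + 1)(s + 2).
Hence p(s) = (s + 1) (s + 2), with roots -2, -1.
The eigenvalues -2, -1 are distinct and real, so A is diagonalisable and x(t) = e^{At} x(0) = V diag(e^{λ_i t}) V^{-1} x(0), where the columns of V are the eigenvectors.
λ = -2: A - (-2)I = [[3, 1], [-6, -2]]. Row 1 gives 3·v1 + 1·v2 = 0, so take v_1 = [-1, 3]^T.
λ = -1: A - (-1)I = [[2, 1], [-6, -3]]. Row 1 gives 2·v1 + 1·v2 = 0, so take v_2 = [-1, 2]^T.
V = [v_1 v_2] = [[-1, -1], [3, 2]] has det V = 1, so V^{-1} = adj(V)/det V = [[2, 1], [-3, -1]].
Modal coordinates z(0) = V^{-1} x(0): 2·2 + 1·1 = 5; (-3)·2 + (-1)·1 = -7; so z(0) = [5, -7]^T.
x_1(t) = Σ_i (v_i)_1 · z_i(0) · e^{λ_i t} (row 1 of V times the modal terms).
x_1(0.25) = (-1)·5·e^{-2·0.25} + (-1)·(-7)·e^{-1·0.25} = (-5)·0.606531 + 7·0.778801 = 2.4190.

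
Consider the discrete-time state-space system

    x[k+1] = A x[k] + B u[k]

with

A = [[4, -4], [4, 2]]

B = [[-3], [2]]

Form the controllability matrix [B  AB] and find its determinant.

AB = [[-20], [-8]]
Controllability matrix C = [B  AB] = [[-3, -20], [2, -8]]
det(C) = (-3)·(-8) - (-20)·2 = 24 - (-40) = 64
Since det(C) ≠ 0, rank(C) = 2 and the system is completely controllable.

64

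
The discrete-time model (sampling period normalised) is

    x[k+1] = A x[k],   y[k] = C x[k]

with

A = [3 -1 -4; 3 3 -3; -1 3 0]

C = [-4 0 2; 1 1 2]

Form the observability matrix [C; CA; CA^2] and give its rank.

3

CA = [[-14, 10, 16], [4, 8, -7]]
CA^2 = [[-28, 92, 26], [43, -1, -40]]
Observability matrix O = [C; CA; CA^2] = [[-4, 0, 2], [1, 1, 2], [-14, 10, 16], [4, 8, -7], [-28, 92, 26], [43, -1, -40]]
Take the 3×3 submatrix of O formed by rows 1, 2, 3: [[-4, 0, 2], [1, 1, 2], [-14, 10, 16]]. Its determinant is (-4)·(1·16 - 2·10) - 0·(1·16 - 2·(-14)) + 2·(1·10 - 1·(-14)) = (-4)·(-4) - 0·44 + 2·24 = 64 ≠ 0.
So rank(O) ≥ 3; since O has 3 columns, rank(O) = 3.
rank(O) = 3 = n, so the pair (A, C) is completely observable.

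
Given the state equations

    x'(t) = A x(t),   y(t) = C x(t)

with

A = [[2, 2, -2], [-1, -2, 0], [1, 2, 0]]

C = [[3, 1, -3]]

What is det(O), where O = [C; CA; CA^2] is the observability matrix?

CA = [[2, -2, -6]]
CA^2 = [[0, -4, -4]]
Observability matrix O = [C; CA; CA^2] = [[3, 1, -3], [2, -2, -6], [0, -4, -4]]
Expanding along the first row, det(O) = 3·((-2)·(-4) - (-6)·(-4)) - 1·(2·(-4) - (-6)·0) + (-3)·(2·(-4) - (-2)·0) = 3·(-16) - 1·(-8) + (-3)·(-8) = -16
Since det(O) ≠ 0, rank(O) = 3 and the system is completely observable.

-16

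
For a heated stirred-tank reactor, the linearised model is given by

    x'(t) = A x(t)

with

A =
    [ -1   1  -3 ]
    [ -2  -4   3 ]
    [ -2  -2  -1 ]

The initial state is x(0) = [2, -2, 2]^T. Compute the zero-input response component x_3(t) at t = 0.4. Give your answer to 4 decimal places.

det(sI - A) = s^3 - (tr A)s^2 + (M11 + M22 + M33)s - det A, where Mii is the 2×2 principal minor of A obtained by deleting row i and column i.
tr A = (-1) + (-4) + (-1) = -6; M11 = (-4)·(-1) - 3·(-2) = 4 - (-6) = 10; M22 = (-1)·(-1) - (-3)·(-2) = 1 - 6 = -5; M33 = (-1)·(-4) - 1·(-2) = 4 - (-2) = 6; sum of minors = 11.
det A = (-1)·((-4)·(-1) - 3·(-2)) - 1·((-2)·(-1) - 3·(-2)) + (-3)·((-2)·(-2) - (-4)·(-2)) = (-1)·10 - 1·8 + (-3)·(-4) = -6.
So p(s) = det(sI - A) = s^3 + 6s^2 + 11s + 6.
Rational-root test: any integer root divides 6. Testing small divisors, s = -1 works: p(-1) = -1 + 6 + (-11) + 6 = 0, so (s + 1) is a factor.
Dividing, p(s) = (s + 1)(s^2 + 5s + 6).
Factor s^2 + 5s + 6: two numbers with sum -5 and product 6 are -2 and -3, so s^2 + 5s + 6 = (s + 2)(s + 3).
Hence p(s) = (s + 1) (s + 2) (s + 3), with roots -3, -2, -1.
The eigenvalues -3, -2, -1 are distinct and real, so A is diagonalisable and x(t) = e^{At} x(0) = V diag(e^{λ_i t}) V^{-1} x(0), where the columns of V are the eigenvectors.
λ = -3: A - (-3)I = [[2, 1, -3], [-2, -1, 3], [-2, -2, 2]]. v must be orthogonal to every row; (row 1) × (row 3) = [-4, 2, -2], so take v_1 = [2, -1, 1]^T.
λ = -2: A - (-2)I = [[1, 1, -3], [-2, -2, 3], [-2, -2, 1]]. v must be orthogonal to every row; (row 1) × (row 2) = [-3, 3, 0], so take v_2 = [1, -1, 0]^T.
λ = -1: A - (-1)I = [[0, 1, -3], [-2, -3, 3], [-2, -2, 0]]. v must be orthogonal to every row; (row 1) × (row 2) = [-6, 6, 2], so take v_3 = [-3, 3, 1]^T.
V = [v_1 v_2 v_3] = [[2, 1, -3], [-1, -1, 3], [1, 0, 1]] has det V = -1, so V^{-1} = adj(V)/det V = [[1, 1, 0], [-4, -5, 3], [-1, -1, 1]].
Modal coordinates z(0) = V^{-1} x(0): 1·2 + 1·(-2) + 0·2 = 0; (-4)·2 + (-5)·(-2) + 3·2 = 8; (-1)·2 + (-1)·(-2) + 1·2 = 2; so z(0) = [0, 8, 2]^T.
x_3(t) = Σ_i (v_i)_3 · z_i(0) · e^{λ_i t} (row 3 of V times the modal terms).
x_3(0.4) = 1·0·e^{-3·0.4} + 0·8·e^{-2·0.4} + 1·2·e^{-1·0.4} = 0·0.301194 + 0·0.449329 + 2·0.670320 = 1.3406.

1.3406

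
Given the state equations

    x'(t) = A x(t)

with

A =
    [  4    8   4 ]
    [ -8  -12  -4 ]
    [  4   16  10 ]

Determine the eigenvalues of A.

det(sI - A) = s^3 - (tr A)s^2 + (M11 + M22 + M33)s - det A, where Mii is the 2×2 principal minor of A obtained by deleting row i and column i.
tr A = 4 + (-12) + 10 = 2; M11 = (-12)·10 - (-4)·16 = -120 - (-64) = -56; M22 = 4·10 - 4·4 = 40 - 16 = 24; M33 = 4·(-12) - 8·(-8) = -48 - (-64) = 16; sum of minors = -16.
det A = 4·((-12)·10 - (-4)·16) - 8·((-8)·10 - (-4)·4) + 4·((-8)·16 - (-12)·4) = 4·(-56) - 8·(-64) + 4·(-80) = -32.
So p(s) = det(sI - A) = s^3 - 2s^2 - 16s + 32.
Rational-root test: any integer root divides 32. Testing small divisors, s = 2 works: p(2) = 8 + (-8) + (-32) + 32 = 0, so (s - 2) is a factor.
Dividing, p(s) = (s - 2)(s^2 - 16).
Factor s^2 - 16: two numbers with sum 0 and product -16 are 4 and -4, so s^2 - 16 = (s - 4)(s + 4).
Hence p(s) = (s - 4) (s - 2) (s + 4), with roots -4, 2, 4.
At least one eigenvalue has non-negative real part, so the system is not asymptotically stable.

-4, 2, 4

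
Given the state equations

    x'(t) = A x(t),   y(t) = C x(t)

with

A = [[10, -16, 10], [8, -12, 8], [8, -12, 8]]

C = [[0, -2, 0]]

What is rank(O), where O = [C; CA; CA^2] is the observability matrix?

CA = [[-16, 24, -16]]
CA^2 = [[-96, 160, -96]]
Observability matrix O = [C; CA; CA^2] = [[0, -2, 0], [-16, 24, -16], [-96, 160, -96]]
The columns c1, c2, c3 of O are linearly dependent: -c1 + c3 = 0 (check each entry), so rank(O) ≤ 2.
The 2×2 minor from rows 1, 2, columns 1, 2 is 0·24 - (-2)·(-16) = 0 - 32 = -32 ≠ 0, so rank(O) = 2.
rank(O) = 2 < n = 3, so the pair (A, C) is not completely observable.

2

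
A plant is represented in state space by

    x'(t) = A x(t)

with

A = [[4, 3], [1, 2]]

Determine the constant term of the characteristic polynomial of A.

For a 2×2 matrix, det(sI - A) = s^2 - (tr A)s + det A.
tr A = 6, det A = 5.
So p(s) = s^2 - 6s + 5.
The constant term is 5.

5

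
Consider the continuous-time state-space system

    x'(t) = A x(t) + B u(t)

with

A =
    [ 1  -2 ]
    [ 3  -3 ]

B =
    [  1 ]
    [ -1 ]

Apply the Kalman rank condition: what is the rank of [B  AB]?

AB = [[3], [6]]
Controllability matrix C = [B  AB] = [[1, 3], [-1, 6]]
det(C) = 1·6 - 3·(-1) = 6 - (-3) = 9 ≠ 0, so rank(C) = 2.
rank(C) = 2 = n, so the pair (A, B) is completely controllable.

2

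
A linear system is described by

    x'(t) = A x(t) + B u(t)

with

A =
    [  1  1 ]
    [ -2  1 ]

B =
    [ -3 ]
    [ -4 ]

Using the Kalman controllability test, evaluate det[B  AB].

-34

AB = [[-7], [2]]
Controllability matrix C = [B  AB] = [[-3, -7], [-4, 2]]
det(C) = (-3)·2 - (-7)·(-4) = -6 - 28 = -34
Since det(C) ≠ 0, rank(C) = 2 and the system is completely controllable.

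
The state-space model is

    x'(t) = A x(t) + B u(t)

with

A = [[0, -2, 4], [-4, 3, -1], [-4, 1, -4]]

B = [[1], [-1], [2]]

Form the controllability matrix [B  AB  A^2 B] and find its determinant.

-2833

AB = [[10], [-9], [-13]]
A^2B = [[-34], [-54], [3]]
Controllability matrix C = [B  AB  A^2B] = [[1, 10, -34], [-1, -9, -54], [2, -13, 3]]
Expanding along the first row, det(C) = 1·((-9)·3 - (-54)·(-13)) - 10·((-1)·3 - (-54)·2) + (-34)·((-1)·(-13) - (-9)·2) = 1·(-729) - 10·105 + (-34)·31 = -2833
Since det(C) ≠ 0, rank(C) = 3 and the system is completely controllable.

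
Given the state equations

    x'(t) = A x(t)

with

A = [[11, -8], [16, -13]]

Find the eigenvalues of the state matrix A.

-5, 3

det(sI - A) = s^2 - (tr A)s + det A, with tr A = 11 + (-13) = -2 and det A = 11·(-13) - (-8)·16 = -143 - (-128) = -15.
So p(s) = det(sI - A) = s^2 + 2s - 15.
Factor s^2 + 2s - 15: two numbers with sum -2 and product -15 are 3 and -5, so s^2 + 2s - 15 = (s - 3)(s + 5).
Hence p(s) = (s - 3) (s + 5), with roots -5, 3.
At least one eigenvalue has non-negative real part, so the system is not asymptotically stable.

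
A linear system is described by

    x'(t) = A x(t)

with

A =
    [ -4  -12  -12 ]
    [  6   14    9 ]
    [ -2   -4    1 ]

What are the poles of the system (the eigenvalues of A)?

2, 4, 5

det(sI - A) = s^3 - (tr A)s^2 + (M11 + M22 + M33)s - det A, where Mii is the 2×2 principal minor of A obtained by deleting row i and column i.
tr A = (-4) + 14 + 1 = 11; M11 = 14·1 - 9·(-4) = 14 - (-36) = 50; M22 = (-4)·1 - (-12)·(-2) = -4 - 24 = -28; M33 = (-4)·14 - (-12)·6 = -56 - (-72) = 16; sum of minors = 38.
det A = (-4)·(14·1 - 9·(-4)) - (-12)·(6·1 - 9·(-2)) + (-12)·(6·(-4) - 14·(-2)) = (-4)·50 - (-12)·24 + (-12)·4 = 40.
So p(s) = det(sI - A) = s^3 - 11s^2 + 38s - 40.
Rational-root test: any integer root divides -40. Testing small divisors, s = 2 works: p(2) = 8 + (-44) + 76 + (-40) = 0, so (s - 2) is a factor.
Dividing, p(s) = (s - 2)(s^2 - 9s + 20).
Factor s^2 - 9s + 20: two numbers with sum 9 and product 20 are 5 and 4, so s^2 - 9s + 20 = (s - 5)(s - 4).
Hence p(s) = (s - 5) (s - 4) (s - 2), with roots 2, 4, 5.
At least one eigenvalue has non-negative real part, so the system is not asymptotically stable.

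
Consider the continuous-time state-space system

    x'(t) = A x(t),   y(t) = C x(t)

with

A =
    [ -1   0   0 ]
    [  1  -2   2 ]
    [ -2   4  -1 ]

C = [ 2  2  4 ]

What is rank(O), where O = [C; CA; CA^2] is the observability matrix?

3

CA = [[-8, 12, 0]]
CA^2 = [[20, -24, 24]]
Observability matrix O = [C; CA; CA^2] = [[2, 2, 4], [-8, 12, 0], [20, -24, 24]]
det(O) = 2·(12·24 - 0·(-24)) - 2·((-8)·24 - 0·20) + 4·((-8)·(-24) - 12·20) = 2·288 - 2·(-192) + 4·(-48) = 768 ≠ 0, so rank(O) = 3.
rank(O) = 3 = n, so the pair (A, C) is completely observable.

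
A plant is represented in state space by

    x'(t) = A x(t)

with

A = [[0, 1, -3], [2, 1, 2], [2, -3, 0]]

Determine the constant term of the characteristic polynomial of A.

Expand det(sI - A) for the 3×3 matrix.
p(s) = s^3 - s^2 + 10s - 28.
(Check: constant term = det(-A) = (-1)^3 det A = -28; coefficient of s^2 = -tr A = -1.)
The constant term is -28.

-28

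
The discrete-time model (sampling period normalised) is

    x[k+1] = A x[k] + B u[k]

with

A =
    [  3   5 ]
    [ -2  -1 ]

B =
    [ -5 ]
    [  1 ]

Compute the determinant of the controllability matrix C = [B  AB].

AB = [[-10], [9]]
Controllability matrix C = [B  AB] = [[-5, -10], [1, 9]]
det(C) = (-5)·9 - (-10)·1 = -45 - (-10) = -35
Since det(C) ≠ 0, rank(C) = 2 and the system is completely controllable.

-35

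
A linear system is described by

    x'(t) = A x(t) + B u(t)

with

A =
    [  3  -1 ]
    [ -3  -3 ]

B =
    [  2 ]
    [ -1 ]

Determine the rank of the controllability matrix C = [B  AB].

2

AB = [[7], [-3]]
Controllability matrix C = [B  AB] = [[2, 7], [-1, -3]]
det(C) = 2·(-3) - 7·(-1) = -6 - (-7) = 1 ≠ 0, so rank(C) = 2.
rank(C) = 2 = n, so the pair (A, B) is completely controllable.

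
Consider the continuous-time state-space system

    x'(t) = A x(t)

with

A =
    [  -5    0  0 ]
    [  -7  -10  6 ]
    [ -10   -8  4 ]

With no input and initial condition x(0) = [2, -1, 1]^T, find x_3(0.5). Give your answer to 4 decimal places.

-0.0777

det(sI - A) = s^3 - (tr A)s^2 + (M11 + M22 + M33)s - det A, where Mii is the 2×2 principal minor of A obtained by deleting row i and column i.
tr A = (-5) + (-10) + 4 = -11; M11 = (-10)·4 - 6·(-8) = -40 - (-48) = 8; M22 = (-5)·4 - 0·(-10) = -20 - 0 = -20; M33 = (-5)·(-10) - 0·(-7) = 50 - 0 = 50; sum of minors = 38.
det A = (-5)·((-10)·4 - 6·(-8)) - 0·((-7)·4 - 6·(-10)) + 0·((-7)·(-8) - (-10)·(-10)) = (-5)·8 - 0·32 + 0·(-44) = -40.
So p(s) = det(sI - A) = s^3 + 11s^2 + 38s + 40.
Rational-root test: any integer root divides 40. Testing small divisors, s = -2 works: p(-2) = -8 + 44 + (-76) + 40 = 0, so (s + 2) is a factor.
Dividing, p(s) = (s + 2)(s^2 + 9s + 20).
Factor s^2 + 9s + 20: two numbers with sum -9 and product 20 are -4 and -5, so s^2 + 9s + 20 = (s + 4)(s + 5).
Hence p(s) = (s + 2) (s + 4) (s + 5), with roots -5, -4, -2.
The eigenvalues -5, -4, -2 are distinct and real, so A is diagonalisable and x(t) = e^{At} x(0) = V diag(e^{λ_i t}) V^{-1} x(0), where the columns of V are the eigenvectors.
λ = -5: A - (-5)I = [[0, 0, 0], [-7, -5, 6], [-10, -8, 9]]. v must be orthogonal to every row; (row 2) × (row 3) = [3, 3, 6], so take v_1 = [1, 1, 2]^T.
λ = -4: A - (-4)I = [[-1, 0, 0], [-7, -6, 6], [-10, -8, 8]]. v must be orthogonal to every row; (row 1) × (row 2) = [0, 6, 6], so take v_2 = [0, 1, 1]^T.
λ = -2: A - (-2)I = [[-3, 0, 0], [-7, -8, 6], [-10, -8, 6]]. v must be orthogonal to every row; (row 1) × (row 2) = [0, 18, 24], so take v_3 = [0, 3, 4]^T.
V = [v_1 v_2 v_3] = [[1, 0, 0], [1, 1, 3], [2, 1, 4]] has det V = 1, so V^{-1} = adj(V)/det V = [[1, 0, 0], [2, 4, -3], [-1, -1, 1]].
Modal coordinates z(0) = V^{-1} x(0): 1·2 + 0·(-1) + 0·1 = 2; 2·2 + 4·(-1) + (-3)·1 = -3; (-1)·2 + (-1)·(-1) + 1·1 = 0; so z(0) = [2, -3, 0]^T.
x_3(t) = Σ_i (v_i)_3 · z_i(0) · e^{λ_i t} (row 3 of V times the modal terms).
x_3(0.5) = 2·2·e^{-5·0.5} + 1·(-3)·e^{-4·0.5} + 4·0·e^{-2·0.5} = 4·0.082085 + (-3)·0.135335 + 0·0.367879 = -0.0777.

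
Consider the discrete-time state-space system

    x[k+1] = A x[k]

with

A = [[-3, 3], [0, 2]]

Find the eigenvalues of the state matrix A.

-3, 2

det(zI - A) = z^2 - (tr A)z + det A, with tr A = (-3) + 2 = -1 and det A = (-3)·2 - 3·0 = -6 - 0 = -6.
So p(z) = det(zI - A) = z^2 + z - 6.
Factor z^2 + z - 6: two numbers with sum -1 and product -6 are 2 and -3, so z^2 + z - 6 = (z - 2)(z + 3).
Hence p(z) = (z - 2) (z + 3), with roots -3, 2.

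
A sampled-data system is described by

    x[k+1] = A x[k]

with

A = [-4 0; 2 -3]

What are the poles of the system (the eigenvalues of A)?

det(zI - A) = z^2 - (tr A)z + det A, with tr A = (-4) + (-3) = -7 and det A = (-4)·(-3) - 0·2 = 12 - 0 = 12.
So p(z) = det(zI - A) = z^2 + 7z + 12.
Factor z^2 + 7z + 12: two numbers with sum -7 and product 12 are -3 and -4, so z^2 + 7z + 12 = (z + 3)(z + 4).
Hence p(z) = (z + 3) (z + 4), with roots -4, -3.

-4, -3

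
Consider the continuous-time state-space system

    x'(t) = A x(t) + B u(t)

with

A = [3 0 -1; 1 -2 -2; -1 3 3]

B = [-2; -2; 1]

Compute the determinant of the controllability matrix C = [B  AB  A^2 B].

AB = [[-7], [0], [-1]]
A^2B = [[-20], [-5], [4]]
Controllability matrix C = [B  AB  A^2B] = [[-2, -7, -20], [-2, 0, -5], [1, -1, 4]]
Expanding along the first row, det(C) = (-2)·(0·4 - (-5)·(-1)) - (-7)·((-2)·4 - (-5)·1) + (-20)·((-2)·(-1) - 0·1) = (-2)·(-5) - (-7)·(-3) + (-20)·2 = -51
Since det(C) ≠ 0, rank(C) = 3 and the system is completely controllable.

-51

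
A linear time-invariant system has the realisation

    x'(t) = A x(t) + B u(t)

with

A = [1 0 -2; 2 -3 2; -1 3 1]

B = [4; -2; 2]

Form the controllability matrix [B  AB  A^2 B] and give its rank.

3

AB = [[0], [18], [-8]]
A^2B = [[16], [-70], [46]]
Controllability matrix C = [B  AB  A^2B] = [[4, 0, 16], [-2, 18, -70], [2, -8, 46]]
det(C) = 4·(18·46 - (-70)·(-8)) - 0·((-2)·46 - (-70)·2) + 16·((-2)·(-8) - 18·2) = 4·268 - 0·48 + 16·(-20) = 752 ≠ 0, so rank(C) = 3.
rank(C) = 3 = n, so the pair (A, B) is completely controllable.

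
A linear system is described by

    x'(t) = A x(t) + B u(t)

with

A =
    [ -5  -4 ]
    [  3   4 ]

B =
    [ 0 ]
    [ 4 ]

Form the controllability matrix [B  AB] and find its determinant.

64

AB = [[-16], [16]]
Controllability matrix C = [B  AB] = [[0, -16], [4, 16]]
det(C) = 0·16 - (-16)·4 = 0 - (-64) = 64
Since det(C) ≠ 0, rank(C) = 2 and the system is completely controllable.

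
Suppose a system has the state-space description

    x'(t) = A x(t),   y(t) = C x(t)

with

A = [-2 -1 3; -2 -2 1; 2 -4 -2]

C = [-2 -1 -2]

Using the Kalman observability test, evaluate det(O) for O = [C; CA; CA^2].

CA = [[2, 12, -3]]
CA^2 = [[-34, -14, 24]]
Observability matrix O = [C; CA; CA^2] = [[-2, -1, -2], [2, 12, -3], [-34, -14, 24]]
Expanding along the first row, det(O) = (-2)·(12·24 - (-3)·(-14)) - (-1)·(2·24 - (-3)·(-34)) + (-2)·(2·(-14) - 12·(-34)) = (-2)·246 - (-1)·(-54) + (-2)·380 = -1306
Since det(O) ≠ 0, rank(O) = 3 and the system is completely observable.

-1306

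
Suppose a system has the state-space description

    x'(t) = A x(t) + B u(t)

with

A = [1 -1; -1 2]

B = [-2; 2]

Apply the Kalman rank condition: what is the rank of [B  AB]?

2

AB = [[-4], [6]]
Controllability matrix C = [B  AB] = [[-2, -4], [2, 6]]
det(C) = (-2)·6 - (-4)·2 = -12 - (-8) = -4 ≠ 0, so rank(C) = 2.
rank(C) = 2 = n, so the pair (A, B) is completely controllable.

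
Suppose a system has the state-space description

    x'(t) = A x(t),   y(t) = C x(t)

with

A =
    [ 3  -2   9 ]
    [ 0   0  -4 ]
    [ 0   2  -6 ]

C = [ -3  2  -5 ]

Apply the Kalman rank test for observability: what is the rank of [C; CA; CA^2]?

CA = [[-9, -4, -5]]
CA^2 = [[-27, 8, -35]]
Observability matrix O = [C; CA; CA^2] = [[-3, 2, -5], [-9, -4, -5], [-27, 8, -35]]
The columns c1, c2, c3 of O are linearly dependent: -c1 + c2 + c3 = 0 (check each entry), so rank(O) ≤ 2.
The 2×2 minor from rows 1, 2, columns 1, 2 is (-3)·(-4) - 2·(-9) = 12 - (-18) = 30 ≠ 0, so rank(O) = 2.
rank(O) = 2 < n = 3, so the pair (A, C) is not completely observable.

2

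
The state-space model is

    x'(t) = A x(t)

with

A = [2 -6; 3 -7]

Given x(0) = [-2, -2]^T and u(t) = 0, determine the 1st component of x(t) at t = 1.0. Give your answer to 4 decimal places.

-0.0366

det(sI - A) = s^2 - (tr A)s + det A, with tr A = 2 + (-7) = -5 and det A = 2·(-7) - (-6)·3 = -14 - (-18) = 4.
So p(s) = det(sI - A) = s^2 + 5s + 4.
Factor s^2 + 5s + 4: two numbers with sum -5 and product 4 are -1 and -4, so s^2 + 5s + 4 = (s + 1)(s + 4).
Hence p(s) = (s + 1) (s + 4), with roots -4, -1.
The eigenvalues -4, -1 are distinct and real, so A is diagonalisable and x(t) = e^{At} x(0) = V diag(e^{λ_i t}) V^{-1} x(0), where the columns of V are the eigenvectors.
λ = -4: A - (-4)I = [[6, -6], [3, -3]]. Row 1 gives 6·v1 + (-6)·v2 = 0, so take v_1 = [-1, -1]^T.
λ = -1: A - (-1)I = [[3, -6], [3, -6]]. Row 1 gives 3·v1 + (-6)·v2 = 0, so take v_2 = [2, 1]^T.
V = [v_1 v_2] = [[-1, 2], [-1, 1]] has det V = 1, so V^{-1} = adj(V)/det V = [[1, -2], [1, -1]].
Modal coordinates z(0) = V^{-1} x(0): 1·(-2) + (-2)·(-2) = 2; 1·(-2) + (-1)·(-2) = 0; so z(0) = [2, 0]^T.
x_1(t) = Σ_i (v_i)_1 · z_i(0) · e^{λ_i t} (row 1 of V times the modal terms).
x_1(1.0) = (-1)·2·e^{-4·1.0} + 2·0·e^{-1·1.0} = (-2)·0.018316 + 0·0.367879 = -0.0366.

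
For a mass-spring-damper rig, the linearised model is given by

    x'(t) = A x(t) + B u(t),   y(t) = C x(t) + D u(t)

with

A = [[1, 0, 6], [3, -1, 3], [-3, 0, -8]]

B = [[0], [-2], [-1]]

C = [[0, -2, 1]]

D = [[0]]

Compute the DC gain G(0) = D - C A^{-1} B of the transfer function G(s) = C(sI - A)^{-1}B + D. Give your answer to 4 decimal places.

7.1000

G(0) = C(-A)^{-1}B + D = -C A^{-1} B + D.
det A = -10, so A^{-1} = (1/-10)·adj(A) = [[-4/5, 0, -3/5], [-3/2, -1, -3/2], [3/10, 0, 1/10]]
A^{-1} B = [3/5, 7/2, -1/10]^T
C A^{-1} B = -71/10
G(0) = D - C A^{-1} B = 0 - (-71/10) = 71/10 ≈ 7.1000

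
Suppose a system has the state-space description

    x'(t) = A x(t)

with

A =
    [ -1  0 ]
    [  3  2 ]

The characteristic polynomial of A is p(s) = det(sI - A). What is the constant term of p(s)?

For a 2×2 matrix, det(sI - A) = s^2 - (tr A)s + det A.
tr A = 1, det A = -2.
So p(s) = s^2 - s - 2.
The constant term is -2.

-2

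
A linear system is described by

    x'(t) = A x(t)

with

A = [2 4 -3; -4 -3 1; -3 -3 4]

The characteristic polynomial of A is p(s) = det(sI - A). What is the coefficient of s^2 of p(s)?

-3

Expand det(sI - A) for the 3×3 matrix.
p(s) = s^3 - 3s^2 - 25.
(Check: constant term = det(-A) = (-1)^3 det A = -25; coefficient of s^2 = -tr A = -3.)
The coefficient of s^2 is -3.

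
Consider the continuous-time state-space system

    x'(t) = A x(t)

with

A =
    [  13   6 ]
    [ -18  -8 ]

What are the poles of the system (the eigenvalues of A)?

1, 4

det(sI - A) = s^2 - (tr A)s + det A, with tr A = 13 + (-8) = 5 and det A = 13·(-8) - 6·(-18) = -104 - (-108) = 4.
So p(s) = det(sI - A) = s^2 - 5s + 4.
Factor s^2 - 5s + 4: two numbers with sum 5 and product 4 are 4 and 1, so s^2 - 5s + 4 = (s - 4)(s - 1).
Hence p(s) = (s - 4) (s - 1), with roots 1, 4.
At least one eigenvalue has non-negative real part, so the system is not asymptotically stable.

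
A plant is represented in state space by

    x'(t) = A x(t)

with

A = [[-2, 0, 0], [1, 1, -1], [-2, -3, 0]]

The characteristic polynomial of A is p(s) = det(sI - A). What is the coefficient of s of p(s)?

-5

Expand det(sI - A) for the 3×3 matrix.
p(s) = s^3 + s^2 - 5s - 6.
(Check: constant term = det(-A) = (-1)^3 det A = -6; coefficient of s^2 = -tr A = 1.)
The coefficient of s is -5.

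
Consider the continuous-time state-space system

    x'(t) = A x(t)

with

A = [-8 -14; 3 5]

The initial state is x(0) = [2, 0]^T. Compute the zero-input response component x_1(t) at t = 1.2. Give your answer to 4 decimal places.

det(sI - A) = s^2 - (tr A)s + det A, with tr A = (-8) + 5 = -3 and det A = (-8)·5 - (-14)·3 = -40 - (-42) = 2.
So p(s) = det(sI - A) = s^2 + 3s + 2.
Factor s^2 + 3s + 2: two numbers with sum -3 and product 2 are -1 and -2, so s^2 + 3s + 2 = (s + 1)(s + 2).
Hence p(s) = (s + 1) (s + 2), with roots -2, -1.
The eigenvalues -2, -1 are distinct and real, so A is diagonalisable and x(t) = e^{At} x(0) = V diag(e^{λ_i t}) V^{-1} x(0), where the columns of V are the eigenvectors.
λ = -2: A - (-2)I = [[-6, -14], [3, 7]]. Row 1 gives (-6)·v1 + (-14)·v2 = 0, so take v_1 = [-7, 3]^T.
λ = -1: A - (-1)I = [[-7, -14], [3, 6]]. Row 1 gives (-7)·v1 + (-14)·v2 = 0, so take v_2 = [-2, 1]^T.
V = [v_1 v_2] = [[-7, -2], [3, 1]] has det V = -1, so V^{-1} = adj(V)/det V = [[-1, -2], [3, 7]].
Modal coordinates z(0) = V^{-1} x(0): (-1)·2 + (-2)·0 = -2; 3·2 + 7·0 = 6; so z(0) = [-2, 6]^T.
x_1(t) = Σ_i (v_i)_1 · z_i(0) · e^{λ_i t} (row 1 of V times the modal terms).
x_1(1.2) = (-7)·(-2)·e^{-2·1.2} + (-2)·6·e^{-1·1.2} = 14·0.090718 + (-12)·0.301194 = -2.3443.

-2.3443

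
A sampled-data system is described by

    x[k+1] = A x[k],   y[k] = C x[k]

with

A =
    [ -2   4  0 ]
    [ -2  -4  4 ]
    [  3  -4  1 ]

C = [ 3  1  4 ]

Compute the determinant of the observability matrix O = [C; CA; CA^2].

CA = [[4, -8, 8]]
CA^2 = [[32, 16, -24]]
Observability matrix O = [C; CA; CA^2] = [[3, 1, 4], [4, -8, 8], [32, 16, -24]]
Expanding along the first row, det(O) = 3·((-8)·(-24) - 8·16) - 1·(4·(-24) - 8·32) + 4·(4·16 - (-8)·32) = 3·64 - 1·(-352) + 4·320 = 1824
Since det(O) ≠ 0, rank(O) = 3 and the system is completely observable.

1824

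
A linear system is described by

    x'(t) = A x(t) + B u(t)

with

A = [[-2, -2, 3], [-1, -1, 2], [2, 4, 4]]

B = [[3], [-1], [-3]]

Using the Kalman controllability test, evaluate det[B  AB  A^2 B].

3527

AB = [[-13], [-8], [-10]]
A^2B = [[12], [1], [-98]]
Controllability matrix C = [B  AB  A^2B] = [[3, -13, 12], [-1, -8, 1], [-3, -10, -98]]
Expanding along the first row, det(C) = 3·((-8)·(-98) - 1·(-10)) - (-13)·((-1)·(-98) - 1·(-3)) + 12·((-1)·(-10) - (-8)·(-3)) = 3·794 - (-13)·101 + 12·(-14) = 3527
Since det(C) ≠ 0, rank(C) = 3 and the system is completely controllable.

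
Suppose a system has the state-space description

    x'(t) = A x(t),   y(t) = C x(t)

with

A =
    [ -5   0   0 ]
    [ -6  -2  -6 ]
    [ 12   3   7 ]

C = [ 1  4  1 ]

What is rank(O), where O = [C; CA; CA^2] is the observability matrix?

CA = [[-17, -5, -17]]
CA^2 = [[-89, -41, -89]]
Observability matrix O = [C; CA; CA^2] = [[1, 4, 1], [-17, -5, -17], [-89, -41, -89]]
The columns c1, c2, c3 of O are linearly dependent: -c1 + c3 = 0 (check each entry), so rank(O) ≤ 2.
The 2×2 minor from rows 1, 2, columns 1, 2 is 1·(-5) - 4·(-17) = -5 - (-68) = 63 ≠ 0, so rank(O) = 2.
rank(O) = 2 < n = 3, so the pair (A, C) is not completely observable.

2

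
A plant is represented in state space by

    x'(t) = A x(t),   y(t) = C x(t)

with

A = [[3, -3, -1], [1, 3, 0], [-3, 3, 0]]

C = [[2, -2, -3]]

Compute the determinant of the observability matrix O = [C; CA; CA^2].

2572

CA = [[13, -21, -2]]
CA^2 = [[24, -108, -13]]
Observability matrix O = [C; CA; CA^2] = [[2, -2, -3], [13, -21, -2], [24, -108, -13]]
Expanding along the first row, det(O) = 2·((-21)·(-13) - (-2)·(-108)) - (-2)·(13·(-13) - (-2)·24) + (-3)·(13·(-108) - (-21)·24) = 2·57 - (-2)·(-121) + (-3)·(-900) = 2572
Since det(O) ≠ 0, rank(O) = 3 and the system is completely observable.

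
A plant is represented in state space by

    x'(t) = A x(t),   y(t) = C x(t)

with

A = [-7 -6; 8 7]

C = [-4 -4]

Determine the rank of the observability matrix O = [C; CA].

CA = [[-4, -4]]
Observability matrix O = [C; CA] = [[-4, -4], [-4, -4]]
Every row of O is a scalar multiple of row 1 = [-4, -4] (multipliers 1, 1), so the rows span a one-dimensional space.
O ≠ 0, hence rank(O) = 1.
rank(O) = 1 < n = 2, so the pair (A, C) is not completely observable.

1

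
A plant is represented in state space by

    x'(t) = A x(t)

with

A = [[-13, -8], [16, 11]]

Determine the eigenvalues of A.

-5, 3

det(sI - A) = s^2 - (tr A)s + det A, with tr A = (-13) + 11 = -2 and det A = (-13)·11 - (-8)·16 = -143 - (-128) = -15.
So p(s) = det(sI - A) = s^2 + 2s - 15.
Factor s^2 + 2s - 15: two numbers with sum -2 and product -15 are 3 and -5, so s^2 + 2s - 15 = (s - 3)(s + 5).
Hence p(s) = (s - 3) (s + 5), with roots -5, 3.
At least one eigenvalue has non-negative real part, so the system is not asymptotically stable.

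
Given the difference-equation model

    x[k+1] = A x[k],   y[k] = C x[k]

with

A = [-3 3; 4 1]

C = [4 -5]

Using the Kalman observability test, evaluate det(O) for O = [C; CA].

CA = [[-32, 7]]
Observability matrix O = [C; CA] = [[4, -5], [-32, 7]]
det(O) = 4·7 - (-5)·(-32) = 28 - 160 = -132
Since det(O) ≠ 0, rank(O) = 2 and the system is completely observable.

-132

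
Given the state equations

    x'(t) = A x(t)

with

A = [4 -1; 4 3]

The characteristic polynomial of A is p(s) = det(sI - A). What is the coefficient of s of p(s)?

-7

For a 2×2 matrix, det(sI - A) = s^2 - (tr A)s + det A.
tr A = 7, det A = 16.
So p(s) = s^2 - 7s + 16.
The coefficient of s is -7.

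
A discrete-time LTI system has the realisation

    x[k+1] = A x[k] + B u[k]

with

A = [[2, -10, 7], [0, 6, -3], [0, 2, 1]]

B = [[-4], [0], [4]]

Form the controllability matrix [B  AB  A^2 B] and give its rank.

2

AB = [[20], [-12], [4]]
A^2B = [[188], [-84], [-20]]
Controllability matrix C = [B  AB  A^2B] = [[-4, 20, 188], [0, -12, -84], [4, 4, -20]]
The rows r1, r2, r3 of C are linearly dependent: r1 + 2·r2 + r3 = 0 (check each entry), so rank(C) ≤ 2.
The 2×2 minor from rows 1, 2, columns 1, 2 is (-4)·(-12) - 20·0 = 48 - 0 = 48 ≠ 0, so rank(C) = 2.
rank(C) = 2 < n = 3, so the pair (A, B) is not completely controllable.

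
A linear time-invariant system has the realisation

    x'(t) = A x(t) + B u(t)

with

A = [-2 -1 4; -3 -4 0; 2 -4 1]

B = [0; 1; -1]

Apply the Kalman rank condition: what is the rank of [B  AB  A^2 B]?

AB = [[-5], [-4], [-5]]
A^2B = [[-6], [31], [1]]
Controllability matrix C = [B  AB  A^2B] = [[0, -5, -6], [1, -4, 31], [-1, -5, 1]]
det(C) = 0·((-4)·1 - 31·(-5)) - (-5)·(1·1 - 31·(-1)) + (-6)·(1·(-5) - (-4)·(-1)) = 0·151 - (-5)·32 + (-6)·(-9) = 214 ≠ 0, so rank(C) = 3.
rank(C) = 3 = n, so the pair (A, B) is completely controllable.

3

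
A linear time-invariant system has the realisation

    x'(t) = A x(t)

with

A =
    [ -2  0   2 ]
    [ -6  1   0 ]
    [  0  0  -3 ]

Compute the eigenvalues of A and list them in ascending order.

-3, -2, 1

det(sI - A) = s^3 - (tr A)s^2 + (M11 + M22 + M33)s - det A, where Mii is the 2×2 principal minor of A obtained by deleting row i and column i.
tr A = (-2) + 1 + (-3) = -4; M11 = 1·(-3) - 0·0 = -3 - 0 = -3; M22 = (-2)·(-3) - 2·0 = 6 - 0 = 6; M33 = (-2)·1 - 0·(-6) = -2 - 0 = -2; sum of minors = 1.
det A = (-2)·(1·(-3) - 0·0) - 0·((-6)·(-3) - 0·0) + 2·((-6)·0 - 1·0) = (-2)·(-3) - 0·18 + 2·0 = 6.
So p(s) = det(sI - A) = s^3 + 4s^2 + s - 6.
Rational-root test: any integer root divides -6. Testing small divisors, s = 1 works: p(1) = 1 + 4 + 1 + (-6) = 0, so (s - 1) is a factor.
Dividing, p(s) = (s - 1)(s^2 + 5s + 6).
Factor s^2 + 5s + 6: two numbers with sum -5 and product 6 are -2 and -3, so s^2 + 5s + 6 = (s + 2)(s + 3).
Hence p(s) = (s - 1) (s + 2) (s + 3), with roots -3, -2, 1.
At least one eigenvalue has non-negative real part, so the system is not asymptotically stable.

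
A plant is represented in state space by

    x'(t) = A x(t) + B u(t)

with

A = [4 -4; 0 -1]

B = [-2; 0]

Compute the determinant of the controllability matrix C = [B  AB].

0

AB = [[-8], [0]]
Controllability matrix C = [B  AB] = [[-2, -8], [0, 0]]
det(C) = (-2)·0 - (-8)·0 = 0 - 0 = 0
Since det(C) = 0, rank(C) < 2 and the system is not completely controllable.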